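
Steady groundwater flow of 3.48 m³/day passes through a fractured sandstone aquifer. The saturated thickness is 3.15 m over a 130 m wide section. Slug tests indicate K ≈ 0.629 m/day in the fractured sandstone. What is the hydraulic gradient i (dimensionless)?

Cross-sectional area A = 130 × 3.15 = 409.5 m².
From Q = K·A·i, i = Q / (K·A) = 3.48 / (0.6290 × 409.5) = 0.01351.

0.0135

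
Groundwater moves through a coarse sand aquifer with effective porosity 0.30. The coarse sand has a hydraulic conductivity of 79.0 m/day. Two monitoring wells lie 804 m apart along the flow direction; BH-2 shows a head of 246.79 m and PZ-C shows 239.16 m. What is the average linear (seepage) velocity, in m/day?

2.50

Hydraulic gradient i = (246.79 − 239.16) / 804 = 7.63 / 804 = 0.009490.
Darcy flux q = K · i = 79.00 × 0.009490 = 0.7497 m/day.
Seepage velocity v = q / n_e = 0.7497 / 0.30 = 2.499 m/day.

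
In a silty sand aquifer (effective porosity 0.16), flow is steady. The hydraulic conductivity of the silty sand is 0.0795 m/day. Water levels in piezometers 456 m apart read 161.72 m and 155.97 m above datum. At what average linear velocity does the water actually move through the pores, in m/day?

Hydraulic gradient i = (161.72 − 155.97) / 456 = 5.75 / 456 = 0.01261.
Darcy flux q = K · i = 0.07950 × 0.01261 = 0.001002 m/day.
Seepage velocity v = q / n_e = 0.001002 / 0.16 = 0.006265 m/day.

0.00627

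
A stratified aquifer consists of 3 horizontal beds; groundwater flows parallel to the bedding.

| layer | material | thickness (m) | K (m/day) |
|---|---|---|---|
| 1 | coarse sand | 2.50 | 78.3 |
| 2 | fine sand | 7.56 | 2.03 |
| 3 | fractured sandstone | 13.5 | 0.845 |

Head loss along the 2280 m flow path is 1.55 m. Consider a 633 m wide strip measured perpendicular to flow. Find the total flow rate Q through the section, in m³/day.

Flow is parallel to layering, so each bed carries its own Darcy discharge and the transmissivities add.
Σ(K_i·b_i) = 78.3×2.50 + 2.03×7.56 + 0.845×13.5 = 222.5 m²/day.
Hydraulic gradient i = Δh / L = 1.55 / 2280 = 0.0006798.
Q = Σ(K_i·b_i) · W · i = 222.5 × 633 × 0.0006798 = 95.75 m³/day.

95.8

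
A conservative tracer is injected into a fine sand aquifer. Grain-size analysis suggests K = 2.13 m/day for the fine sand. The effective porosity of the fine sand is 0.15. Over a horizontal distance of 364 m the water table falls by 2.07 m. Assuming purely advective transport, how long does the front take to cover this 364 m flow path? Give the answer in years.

Hydraulic gradient i = Δh / L = 2.07 / 364 = 0.005687.
Darcy flux q = K · i = 2.130 × 0.005687 = 0.01211 m/day.
Seepage velocity v = q / n_e = 0.01211 / 0.15 = 0.08075 m/day.
Travel time t = L / v = 364 / 0.08075 = 4508 days = 12.34 years.

12.3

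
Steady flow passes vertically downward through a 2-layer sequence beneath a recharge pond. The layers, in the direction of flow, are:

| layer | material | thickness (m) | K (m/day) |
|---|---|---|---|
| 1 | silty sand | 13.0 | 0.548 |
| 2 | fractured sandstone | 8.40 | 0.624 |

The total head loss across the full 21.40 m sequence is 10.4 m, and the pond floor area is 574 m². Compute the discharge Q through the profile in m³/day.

Flow is perpendicular to layering, so the layers act in series and the equivalent K is the thickness-weighted harmonic mean.
Total thickness L = 13.0 + 8.40 = 21.40 m.
Σ(b_i/K_i) = 13.0/0.548 + 8.40/0.624 = 37.18 d.
K_eq = L / Σ(b_i/K_i) = 21.40 / 37.18 = 0.5755 m/day.
Q = K_eq · A · (Δh/L) = 0.5755 × 574 × (10.4/21.40) = 160.5 m³/day.

161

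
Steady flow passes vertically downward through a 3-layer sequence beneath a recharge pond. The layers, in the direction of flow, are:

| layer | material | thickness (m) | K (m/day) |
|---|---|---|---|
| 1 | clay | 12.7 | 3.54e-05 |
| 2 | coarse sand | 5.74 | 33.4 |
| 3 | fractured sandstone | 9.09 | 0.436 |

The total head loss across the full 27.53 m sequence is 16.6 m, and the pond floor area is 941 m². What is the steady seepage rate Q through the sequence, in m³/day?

0.0435

Flow is perpendicular to layering, so the layers act in series and the equivalent K is the thickness-weighted harmonic mean.
Total thickness L = 12.7 + 5.74 + 9.09 = 27.53 m.
Σ(b_i/K_i) = 12.7/3.54e-05 + 5.74/33.4 + 9.09/0.436 = 3.588e+05 d.
K_eq = L / Σ(b_i/K_i) = 27.53 / 3.588e+05 = 7.673e-05 m/day.
Q = K_eq · A · (Δh/L) = 7.673e-05 × 941 × (16.6/27.53) = 0.04354 m³/day.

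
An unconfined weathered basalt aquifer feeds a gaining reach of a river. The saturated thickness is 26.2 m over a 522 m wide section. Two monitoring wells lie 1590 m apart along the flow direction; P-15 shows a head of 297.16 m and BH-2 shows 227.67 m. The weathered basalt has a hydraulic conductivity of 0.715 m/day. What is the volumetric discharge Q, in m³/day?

Cross-sectional area A = 522 × 26.2 = 13676 m².
Hydraulic gradient i = (297.16 − 227.67) / 1590 = 69.49 / 1590 = 0.04370.
Darcy's law: Q = K · A · i = 0.7150 × 13676 × 0.04370 = 427.4 m³/day.

427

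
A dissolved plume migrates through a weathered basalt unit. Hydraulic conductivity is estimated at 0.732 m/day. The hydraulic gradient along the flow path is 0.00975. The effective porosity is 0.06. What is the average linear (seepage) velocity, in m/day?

0.119

Hydraulic gradient i = 0.00975.
Darcy flux q = K · i = 0.7320 × 0.009750 = 0.007137 m/day.
Seepage velocity v = q / n_e = 0.007137 / 0.06 = 0.1190 m/day.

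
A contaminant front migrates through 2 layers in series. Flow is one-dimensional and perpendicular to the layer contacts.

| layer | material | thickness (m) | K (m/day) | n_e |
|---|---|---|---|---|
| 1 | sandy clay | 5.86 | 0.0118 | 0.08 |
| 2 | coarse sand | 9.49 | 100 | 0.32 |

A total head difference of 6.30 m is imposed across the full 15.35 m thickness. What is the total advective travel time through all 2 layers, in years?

With flow normal to the layers, continuity requires the same specific discharge q through every layer.
Σ(b_i/K_i) = 5.86/0.0118 + 9.49/100 = 496.7 d.
q = Δh / Σ(b_i/K_i) = 6.30 / 496.7 = 0.01268 m/day.
In each layer the seepage velocity is v_i = q/n_i, so the layer transit time is t_i = b_i·n_i / q:
  layer 1 (sandy clay): t_1 = 5.86 × 0.08 / 0.01268 = 36.96 d
  layer 2 (coarse sand): t_2 = 9.49 × 0.32 / 0.01268 = 239.4 d
Total t = Σ t_i = 276.4 days = 0.7567 years.

0.757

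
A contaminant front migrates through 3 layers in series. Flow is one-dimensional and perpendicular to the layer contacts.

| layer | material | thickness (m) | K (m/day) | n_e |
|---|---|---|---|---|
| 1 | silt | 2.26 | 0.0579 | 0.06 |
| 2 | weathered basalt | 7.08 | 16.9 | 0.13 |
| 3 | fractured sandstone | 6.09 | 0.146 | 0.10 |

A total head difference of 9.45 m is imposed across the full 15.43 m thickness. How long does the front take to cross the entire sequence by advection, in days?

With flow normal to the layers, continuity requires the same specific discharge q through every layer.
Σ(b_i/K_i) = 2.26/0.0579 + 7.08/16.9 + 6.09/0.146 = 81.16 d.
q = Δh / Σ(b_i/K_i) = 9.45 / 81.16 = 0.1164 m/day.
In each layer the seepage velocity is v_i = q/n_i, so the layer transit time is t_i = b_i·n_i / q:
  layer 1 (silt): t_1 = 2.26 × 0.06 / 0.1164 = 1.165 d
  layer 2 (weathered basalt): t_2 = 7.08 × 0.13 / 0.1164 = 7.905 d
  layer 3 (fractured sandstone): t_3 = 6.09 × 0.10 / 0.1164 = 5.231 d
Total t = Σ t_i = 14.30 days.

14.3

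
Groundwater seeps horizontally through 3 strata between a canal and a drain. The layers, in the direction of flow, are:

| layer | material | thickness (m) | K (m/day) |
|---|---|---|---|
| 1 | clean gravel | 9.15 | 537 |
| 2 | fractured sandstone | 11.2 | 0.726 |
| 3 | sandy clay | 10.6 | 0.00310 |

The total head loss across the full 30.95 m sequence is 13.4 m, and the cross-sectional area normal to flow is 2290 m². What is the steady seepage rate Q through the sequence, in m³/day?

Flow is perpendicular to layering, so the layers act in series and the equivalent K is the thickness-weighted harmonic mean.
Total thickness L = 9.15 + 11.2 + 10.6 = 30.95 m.
Σ(b_i/K_i) = 9.15/537 + 11.2/0.726 + 10.6/0.00310 = 3435 d.
K_eq = L / Σ(b_i/K_i) = 30.95 / 3435 = 0.009011 m/day.
Q = K_eq · A · (Δh/L) = 0.009011 × 2290 × (13.4/30.95) = 8.934 m³/day.

8.93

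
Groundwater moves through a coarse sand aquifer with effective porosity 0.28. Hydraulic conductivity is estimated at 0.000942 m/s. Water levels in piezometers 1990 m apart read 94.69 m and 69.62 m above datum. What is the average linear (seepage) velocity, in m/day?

Convert K: 0.000942 m/s × 86400 = 81.39 m/day.
Hydraulic gradient i = (94.69 − 69.62) / 1990 = 25.07 / 1990 = 0.01260.
Darcy flux q = K · i = 81.39 × 0.01260 = 1.025 m/day.
Seepage velocity v = q / n_e = 1.025 / 0.28 = 3.662 m/day.

3.66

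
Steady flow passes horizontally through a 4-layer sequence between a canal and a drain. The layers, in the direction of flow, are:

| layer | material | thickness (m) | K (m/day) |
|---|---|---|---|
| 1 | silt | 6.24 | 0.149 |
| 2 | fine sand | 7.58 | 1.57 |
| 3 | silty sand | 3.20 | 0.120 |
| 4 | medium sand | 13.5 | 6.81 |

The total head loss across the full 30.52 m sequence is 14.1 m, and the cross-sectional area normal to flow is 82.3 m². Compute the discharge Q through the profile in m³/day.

15.4

Flow is perpendicular to layering, so the layers act in series and the equivalent K is the thickness-weighted harmonic mean.
Total thickness L = 6.24 + 7.58 + 3.20 + 13.5 = 30.52 m.
Σ(b_i/K_i) = 6.24/0.149 + 7.58/1.57 + 3.20/0.120 + 13.5/6.81 = 75.36 d.
K_eq = L / Σ(b_i/K_i) = 30.52 / 75.36 = 0.4050 m/day.
Q = K_eq · A · (Δh/L) = 0.4050 × 82.3 × (14.1/30.52) = 15.40 m³/day.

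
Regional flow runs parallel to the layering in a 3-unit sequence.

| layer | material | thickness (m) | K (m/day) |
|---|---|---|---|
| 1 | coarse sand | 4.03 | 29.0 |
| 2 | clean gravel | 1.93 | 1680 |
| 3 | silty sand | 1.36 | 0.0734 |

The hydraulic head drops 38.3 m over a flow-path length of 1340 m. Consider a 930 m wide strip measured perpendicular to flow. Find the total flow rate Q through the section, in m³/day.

89300

Flow is parallel to layering, so each bed carries its own Darcy discharge and the transmissivities add.
Σ(K_i·b_i) = 29.0×4.03 + 1680×1.93 + 0.0734×1.36 = 3359 m²/day.
Hydraulic gradient i = Δh / L = 38.3 / 1340 = 0.02858.
Q = Σ(K_i·b_i) · W · i = 3359 × 930 × 0.02858 = 89297 m³/day.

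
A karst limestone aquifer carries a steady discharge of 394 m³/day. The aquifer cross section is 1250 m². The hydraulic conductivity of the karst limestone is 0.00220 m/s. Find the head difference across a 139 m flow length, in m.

Convert K: 0.00220 m/s × 86400 = 190.1 m/day.
From Q = K·A·i, i = Q / (K·A) = 394 / (190.1 × 1250) = 0.001658.
Head loss Δh = i · L = 0.001658 × 139 = 0.2305 m.

0.230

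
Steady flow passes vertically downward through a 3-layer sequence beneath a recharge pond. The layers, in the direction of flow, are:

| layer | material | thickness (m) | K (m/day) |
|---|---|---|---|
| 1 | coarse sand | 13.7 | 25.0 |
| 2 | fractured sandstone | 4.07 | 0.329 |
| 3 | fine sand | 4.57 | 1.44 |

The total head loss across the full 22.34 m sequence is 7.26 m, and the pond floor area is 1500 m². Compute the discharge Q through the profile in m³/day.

677

Flow is perpendicular to layering, so the layers act in series and the equivalent K is the thickness-weighted harmonic mean.
Total thickness L = 13.7 + 4.07 + 4.57 = 22.34 m.
Σ(b_i/K_i) = 13.7/25.0 + 4.07/0.329 + 4.57/1.44 = 16.09 d.
K_eq = L / Σ(b_i/K_i) = 22.34 / 16.09 = 1.388 m/day.
Q = K_eq · A · (Δh/L) = 1.388 × 1500 × (7.26/22.34) = 676.7 m³/day.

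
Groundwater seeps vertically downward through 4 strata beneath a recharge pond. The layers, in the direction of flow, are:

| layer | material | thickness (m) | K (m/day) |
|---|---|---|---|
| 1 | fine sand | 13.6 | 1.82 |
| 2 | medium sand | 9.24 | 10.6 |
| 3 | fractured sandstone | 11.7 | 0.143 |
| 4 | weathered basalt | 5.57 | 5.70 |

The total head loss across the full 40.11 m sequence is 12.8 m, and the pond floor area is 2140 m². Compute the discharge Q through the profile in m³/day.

Flow is perpendicular to layering, so the layers act in series and the equivalent K is the thickness-weighted harmonic mean.
Total thickness L = 13.6 + 9.24 + 11.7 + 5.57 = 40.11 m.
Σ(b_i/K_i) = 13.6/1.82 + 9.24/10.6 + 11.7/0.143 + 5.57/5.70 = 91.14 d.
K_eq = L / Σ(b_i/K_i) = 40.11 / 91.14 = 0.4401 m/day.
Q = K_eq · A · (Δh/L) = 0.4401 × 2140 × (12.8/40.11) = 300.5 m³/day.

301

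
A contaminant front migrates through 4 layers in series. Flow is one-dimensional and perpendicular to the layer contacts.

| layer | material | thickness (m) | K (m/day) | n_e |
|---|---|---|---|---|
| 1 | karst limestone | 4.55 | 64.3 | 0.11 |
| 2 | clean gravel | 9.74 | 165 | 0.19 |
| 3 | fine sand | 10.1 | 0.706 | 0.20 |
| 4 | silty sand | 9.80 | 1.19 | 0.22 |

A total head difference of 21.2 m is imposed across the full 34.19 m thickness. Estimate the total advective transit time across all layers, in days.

6.98

With flow normal to the layers, continuity requires the same specific discharge q through every layer.
Σ(b_i/K_i) = 4.55/64.3 + 9.74/165 + 10.1/0.706 + 9.80/1.19 = 22.67 d.
q = Δh / Σ(b_i/K_i) = 21.2 / 22.67 = 0.9351 m/day.
In each layer the seepage velocity is v_i = q/n_i, so the layer transit time is t_i = b_i·n_i / q:
  layer 1 (karst limestone): t_1 = 4.55 × 0.11 / 0.9351 = 0.5352 d
  layer 2 (clean gravel): t_2 = 9.74 × 0.19 / 0.9351 = 1.979 d
  layer 3 (fine sand): t_3 = 10.1 × 0.20 / 0.9351 = 2.160 d
  layer 4 (silty sand): t_4 = 9.80 × 0.22 / 0.9351 = 2.306 d
Total t = Σ t_i = 6.980 days.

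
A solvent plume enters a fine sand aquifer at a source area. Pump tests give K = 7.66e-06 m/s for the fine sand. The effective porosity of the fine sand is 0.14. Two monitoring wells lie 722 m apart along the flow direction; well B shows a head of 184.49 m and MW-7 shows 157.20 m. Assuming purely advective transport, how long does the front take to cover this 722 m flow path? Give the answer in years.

11.1

Convert K: 7.66e-06 m/s × 86400 = 0.6618 m/day.
Hydraulic gradient i = (184.49 − 157.20) / 722 = 27.29 / 722 = 0.03780.
Darcy flux q = K · i = 0.6618 × 0.03780 = 0.02502 m/day.
Seepage velocity v = q / n_e = 0.02502 / 0.14 = 0.1787 m/day.
Travel time t = L / v = 722 / 0.1787 = 4041 days = 11.06 years.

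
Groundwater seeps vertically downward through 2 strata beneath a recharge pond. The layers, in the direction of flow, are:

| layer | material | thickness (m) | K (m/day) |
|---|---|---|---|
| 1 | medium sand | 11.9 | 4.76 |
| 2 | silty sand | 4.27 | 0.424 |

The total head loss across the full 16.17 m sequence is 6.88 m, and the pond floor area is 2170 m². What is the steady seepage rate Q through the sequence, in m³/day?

1190

Flow is perpendicular to layering, so the layers act in series and the equivalent K is the thickness-weighted harmonic mean.
Total thickness L = 11.9 + 4.27 = 16.17 m.
Σ(b_i/K_i) = 11.9/4.76 + 4.27/0.424 = 12.57 d.
K_eq = L / Σ(b_i/K_i) = 16.17 / 12.57 = 1.286 m/day.
Q = K_eq · A · (Δh/L) = 1.286 × 2170 × (6.88/16.17) = 1188 m³/day.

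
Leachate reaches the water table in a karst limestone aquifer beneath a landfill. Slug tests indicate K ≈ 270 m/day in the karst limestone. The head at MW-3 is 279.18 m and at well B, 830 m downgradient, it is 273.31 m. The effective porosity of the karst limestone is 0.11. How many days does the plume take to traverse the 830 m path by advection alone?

Hydraulic gradient i = (279.18 − 273.31) / 830 = 5.87 / 830 = 0.007072.
Darcy flux q = K · i = 270.0 × 0.007072 = 1.910 m/day.
Seepage velocity v = q / n_e = 1.910 / 0.11 = 17.36 m/day.
Travel time t = L / v = 830 / 17.36 = 47.81 days.

47.8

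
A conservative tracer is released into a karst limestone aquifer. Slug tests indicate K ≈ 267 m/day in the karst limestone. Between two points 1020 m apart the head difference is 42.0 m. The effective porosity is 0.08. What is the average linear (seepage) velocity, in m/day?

137

Hydraulic gradient i = Δh / L = 42.0 / 1020 = 0.04118.
Darcy flux q = K · i = 267.0 × 0.04118 = 10.99 m/day.
Seepage velocity v = q / n_e = 10.99 / 0.08 = 137.4 m/day.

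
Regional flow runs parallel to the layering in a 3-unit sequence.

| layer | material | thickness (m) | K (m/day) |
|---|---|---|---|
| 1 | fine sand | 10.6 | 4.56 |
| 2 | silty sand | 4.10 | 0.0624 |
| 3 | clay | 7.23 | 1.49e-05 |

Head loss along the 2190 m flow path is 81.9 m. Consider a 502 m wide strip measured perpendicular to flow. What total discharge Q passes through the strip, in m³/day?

912

Flow is parallel to layering, so each bed carries its own Darcy discharge and the transmissivities add.
Σ(K_i·b_i) = 4.56×10.6 + 0.0624×4.10 + 1.49e-05×7.23 = 48.59 m²/day.
Hydraulic gradient i = Δh / L = 81.9 / 2190 = 0.03740.
Q = Σ(K_i·b_i) · W · i = 48.59 × 502 × 0.03740 = 912.2 m³/day.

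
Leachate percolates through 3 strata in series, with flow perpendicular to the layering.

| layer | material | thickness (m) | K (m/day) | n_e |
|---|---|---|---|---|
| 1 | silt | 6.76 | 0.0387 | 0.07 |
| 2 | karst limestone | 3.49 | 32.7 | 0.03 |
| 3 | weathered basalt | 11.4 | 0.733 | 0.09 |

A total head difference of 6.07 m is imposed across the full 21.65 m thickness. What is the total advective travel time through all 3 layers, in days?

50.3

With flow normal to the layers, continuity requires the same specific discharge q through every layer.
Σ(b_i/K_i) = 6.76/0.0387 + 3.49/32.7 + 11.4/0.733 = 190.3 d.
q = Δh / Σ(b_i/K_i) = 6.07 / 190.3 = 0.03189 m/day.
In each layer the seepage velocity is v_i = q/n_i, so the layer transit time is t_i = b_i·n_i / q:
  layer 1 (silt): t_1 = 6.76 × 0.07 / 0.03189 = 14.84 d
  layer 2 (karst limestone): t_2 = 3.49 × 0.03 / 0.03189 = 3.283 d
  layer 3 (weathered basalt): t_3 = 11.4 × 0.09 / 0.03189 = 32.17 d
Total t = Σ t_i = 50.29 days.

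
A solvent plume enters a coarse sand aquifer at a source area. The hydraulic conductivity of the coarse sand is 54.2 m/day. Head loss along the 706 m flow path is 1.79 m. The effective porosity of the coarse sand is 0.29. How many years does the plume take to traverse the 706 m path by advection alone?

4.08

Hydraulic gradient i = Δh / L = 1.79 / 706 = 0.002535.
Darcy flux q = K · i = 54.20 × 0.002535 = 0.1374 m/day.
Seepage velocity v = q / n_e = 0.1374 / 0.29 = 0.4739 m/day.
Travel time t = L / v = 706 / 0.4739 = 1490 days = 4.079 years.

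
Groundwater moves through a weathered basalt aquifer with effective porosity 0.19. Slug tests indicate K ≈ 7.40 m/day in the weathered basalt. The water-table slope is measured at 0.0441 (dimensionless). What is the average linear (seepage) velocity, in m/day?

Hydraulic gradient i = 0.0441.
Darcy flux q = K · i = 7.400 × 0.04410 = 0.3263 m/day.
Seepage velocity v = q / n_e = 0.3263 / 0.19 = 1.718 m/day.

1.72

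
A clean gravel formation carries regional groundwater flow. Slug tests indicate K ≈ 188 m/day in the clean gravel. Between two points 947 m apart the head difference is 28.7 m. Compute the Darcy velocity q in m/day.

Hydraulic gradient i = Δh / L = 28.7 / 947 = 0.03031.
Specific discharge q = K · i = 188.0 × 0.03031 = 5.698 m/day.

5.70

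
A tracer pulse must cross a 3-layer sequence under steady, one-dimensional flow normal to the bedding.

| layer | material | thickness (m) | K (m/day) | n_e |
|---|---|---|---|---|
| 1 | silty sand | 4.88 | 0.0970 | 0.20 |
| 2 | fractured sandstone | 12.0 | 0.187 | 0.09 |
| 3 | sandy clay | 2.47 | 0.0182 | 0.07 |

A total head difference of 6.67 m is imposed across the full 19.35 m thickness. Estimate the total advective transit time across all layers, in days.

With flow normal to the layers, continuity requires the same specific discharge q through every layer.
Σ(b_i/K_i) = 4.88/0.0970 + 12.0/0.187 + 2.47/0.0182 = 250.2 d.
q = Δh / Σ(b_i/K_i) = 6.67 / 250.2 = 0.02666 m/day.
In each layer the seepage velocity is v_i = q/n_i, so the layer transit time is t_i = b_i·n_i / q:
  layer 1 (silty sand): t_1 = 4.88 × 0.20 / 0.02666 = 36.61 d
  layer 2 (fractured sandstone): t_2 = 12.0 × 0.09 / 0.02666 = 40.51 d
  layer 3 (sandy clay): t_3 = 2.47 × 0.07 / 0.02666 = 6.486 d
Total t = Σ t_i = 83.61 days.

83.6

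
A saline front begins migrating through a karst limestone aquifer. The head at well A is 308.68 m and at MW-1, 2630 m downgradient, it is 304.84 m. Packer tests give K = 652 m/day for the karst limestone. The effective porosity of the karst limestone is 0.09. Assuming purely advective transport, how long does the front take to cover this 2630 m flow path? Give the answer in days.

Hydraulic gradient i = (308.68 − 304.84) / 2630 = 3.84 / 2630 = 0.001460.
Darcy flux q = K · i = 652.0 × 0.001460 = 0.9520 m/day.
Seepage velocity v = q / n_e = 0.9520 / 0.09 = 10.58 m/day.
Travel time t = L / v = 2630 / 10.58 = 248.6 days.

249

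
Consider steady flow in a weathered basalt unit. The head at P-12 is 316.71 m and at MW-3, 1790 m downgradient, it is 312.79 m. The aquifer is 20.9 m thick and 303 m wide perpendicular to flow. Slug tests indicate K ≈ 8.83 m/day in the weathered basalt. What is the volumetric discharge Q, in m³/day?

122

Cross-sectional area A = 303 × 20.9 = 6333 m².
Hydraulic gradient i = (316.71 − 312.79) / 1790 = 3.92 / 1790 = 0.002190.
Darcy's law: Q = K · A · i = 8.830 × 6333 × 0.002190 = 122.5 m³/day.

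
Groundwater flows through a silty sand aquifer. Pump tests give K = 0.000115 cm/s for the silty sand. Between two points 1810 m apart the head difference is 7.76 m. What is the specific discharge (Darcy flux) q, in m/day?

0.000426

Convert K: 0.000115 cm/s × 864 = 0.09936 m/day.
Hydraulic gradient i = Δh / L = 7.76 / 1810 = 0.004287.
Specific discharge q = K · i = 0.09936 × 0.004287 = 0.0004260 m/day.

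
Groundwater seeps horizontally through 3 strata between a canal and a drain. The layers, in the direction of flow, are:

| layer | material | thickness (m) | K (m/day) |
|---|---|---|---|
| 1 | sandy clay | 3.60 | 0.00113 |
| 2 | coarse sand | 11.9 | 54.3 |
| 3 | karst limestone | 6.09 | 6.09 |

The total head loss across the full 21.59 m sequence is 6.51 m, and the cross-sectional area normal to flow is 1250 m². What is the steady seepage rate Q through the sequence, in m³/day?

2.55

Flow is perpendicular to layering, so the layers act in series and the equivalent K is the thickness-weighted harmonic mean.
Total thickness L = 3.60 + 11.9 + 6.09 = 21.59 m.
Σ(b_i/K_i) = 3.60/0.00113 + 11.9/54.3 + 6.09/6.09 = 3187 d.
K_eq = L / Σ(b_i/K_i) = 21.59 / 3187 = 0.006774 m/day.
Q = K_eq · A · (Δh/L) = 0.006774 × 1250 × (6.51/21.59) = 2.553 m³/day.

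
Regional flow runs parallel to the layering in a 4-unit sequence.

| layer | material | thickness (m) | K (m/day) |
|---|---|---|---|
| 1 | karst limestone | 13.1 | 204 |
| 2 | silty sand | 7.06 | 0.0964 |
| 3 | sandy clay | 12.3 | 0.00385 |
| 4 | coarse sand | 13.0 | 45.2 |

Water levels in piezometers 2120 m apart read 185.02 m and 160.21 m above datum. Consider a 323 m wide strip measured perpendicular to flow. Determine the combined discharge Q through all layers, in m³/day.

12300

Flow is parallel to layering, so each bed carries its own Darcy discharge and the transmissivities add.
Σ(K_i·b_i) = 204×13.1 + 0.0964×7.06 + 0.00385×12.3 + 45.2×13.0 = 3261 m²/day.
Hydraulic gradient i = (185.02 − 160.21) / 2120 = 24.81 / 2120 = 0.01170.
Q = Σ(K_i·b_i) · W · i = 3261 × 323 × 0.01170 = 12326 m³/day.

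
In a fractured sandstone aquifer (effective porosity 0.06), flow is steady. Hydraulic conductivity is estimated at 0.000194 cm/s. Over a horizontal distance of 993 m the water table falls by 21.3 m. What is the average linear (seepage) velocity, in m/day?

0.0599

Convert K: 0.000194 cm/s × 864 = 0.1676 m/day.
Hydraulic gradient i = Δh / L = 21.3 / 993 = 0.02145.
Darcy flux q = K · i = 0.1676 × 0.02145 = 0.003595 m/day.
Seepage velocity v = q / n_e = 0.003595 / 0.06 = 0.05992 m/day.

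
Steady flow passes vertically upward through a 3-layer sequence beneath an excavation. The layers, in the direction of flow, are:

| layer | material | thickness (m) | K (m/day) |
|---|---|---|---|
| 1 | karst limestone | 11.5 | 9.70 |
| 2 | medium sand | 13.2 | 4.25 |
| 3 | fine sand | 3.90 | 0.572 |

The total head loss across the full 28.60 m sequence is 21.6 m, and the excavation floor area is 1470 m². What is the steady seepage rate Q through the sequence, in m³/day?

2860

Flow is perpendicular to layering, so the layers act in series and the equivalent K is the thickness-weighted harmonic mean.
Total thickness L = 11.5 + 13.2 + 3.90 = 28.60 m.
Σ(b_i/K_i) = 11.5/9.70 + 13.2/4.25 + 3.90/0.572 = 11.11 d.
K_eq = L / Σ(b_i/K_i) = 28.60 / 11.11 = 2.574 m/day.
Q = K_eq · A · (Δh/L) = 2.574 × 1470 × (21.6/28.60) = 2858 m³/day.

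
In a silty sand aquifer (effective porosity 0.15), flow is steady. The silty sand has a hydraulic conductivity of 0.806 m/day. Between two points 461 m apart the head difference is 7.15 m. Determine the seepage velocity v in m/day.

Hydraulic gradient i = Δh / L = 7.15 / 461 = 0.01551.
Darcy flux q = K · i = 0.8060 × 0.01551 = 0.01250 m/day.
Seepage velocity v = q / n_e = 0.01250 / 0.15 = 0.08334 m/day.

0.0833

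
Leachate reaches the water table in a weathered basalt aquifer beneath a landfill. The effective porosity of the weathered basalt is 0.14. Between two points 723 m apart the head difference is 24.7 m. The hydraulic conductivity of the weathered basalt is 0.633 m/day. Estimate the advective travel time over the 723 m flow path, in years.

Hydraulic gradient i = Δh / L = 24.7 / 723 = 0.03416.
Darcy flux q = K · i = 0.6330 × 0.03416 = 0.02163 m/day.
Seepage velocity v = q / n_e = 0.02163 / 0.14 = 0.1545 m/day.
Travel time t = L / v = 723 / 0.1545 = 4681 days = 12.81 years.

12.8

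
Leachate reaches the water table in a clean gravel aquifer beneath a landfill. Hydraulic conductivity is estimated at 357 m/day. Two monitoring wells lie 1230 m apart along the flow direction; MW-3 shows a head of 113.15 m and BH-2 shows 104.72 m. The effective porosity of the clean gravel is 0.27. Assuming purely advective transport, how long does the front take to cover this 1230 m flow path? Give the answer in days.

136

Hydraulic gradient i = (113.15 − 104.72) / 1230 = 8.43 / 1230 = 0.006854.
Darcy flux q = K · i = 357.0 × 0.006854 = 2.447 m/day.
Seepage velocity v = q / n_e = 2.447 / 0.27 = 9.062 m/day.
Travel time t = L / v = 1230 / 9.062 = 135.7 days.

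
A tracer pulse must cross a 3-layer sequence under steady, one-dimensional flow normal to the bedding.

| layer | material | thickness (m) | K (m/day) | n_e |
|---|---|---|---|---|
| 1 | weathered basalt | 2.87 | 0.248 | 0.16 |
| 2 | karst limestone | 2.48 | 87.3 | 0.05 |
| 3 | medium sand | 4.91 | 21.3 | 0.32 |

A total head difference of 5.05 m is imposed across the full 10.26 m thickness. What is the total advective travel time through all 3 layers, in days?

With flow normal to the layers, continuity requires the same specific discharge q through every layer.
Σ(b_i/K_i) = 2.87/0.248 + 2.48/87.3 + 4.91/21.3 = 11.83 d.
q = Δh / Σ(b_i/K_i) = 5.05 / 11.83 = 0.4268 m/day.
In each layer the seepage velocity is v_i = q/n_i, so the layer transit time is t_i = b_i·n_i / q:
  layer 1 (weathered basalt): t_1 = 2.87 × 0.16 / 0.4268 = 1.076 d
  layer 2 (karst limestone): t_2 = 2.48 × 0.05 / 0.4268 = 0.2905 d
  layer 3 (medium sand): t_3 = 4.91 × 0.32 / 0.4268 = 3.681 d
Total t = Σ t_i = 5.047 days.

5.05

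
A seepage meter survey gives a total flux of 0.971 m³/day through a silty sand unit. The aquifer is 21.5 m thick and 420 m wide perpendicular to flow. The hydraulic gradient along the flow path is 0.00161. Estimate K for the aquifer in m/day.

0.0668

Cross-sectional area A = 420 × 21.5 = 9030 m².
Hydraulic gradient i = 0.00161.
From Q = K·A·i, K = Q / (A·i) = 0.971 / (9030 × 0.001610) = 0.06679 m/day.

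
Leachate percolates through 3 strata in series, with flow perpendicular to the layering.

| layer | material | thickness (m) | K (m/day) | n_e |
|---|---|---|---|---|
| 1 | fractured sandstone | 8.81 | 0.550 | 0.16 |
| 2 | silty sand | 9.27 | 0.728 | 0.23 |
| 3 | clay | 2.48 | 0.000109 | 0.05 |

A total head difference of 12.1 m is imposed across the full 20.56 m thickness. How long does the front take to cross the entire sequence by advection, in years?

With flow normal to the layers, continuity requires the same specific discharge q through every layer.
Σ(b_i/K_i) = 8.81/0.550 + 9.27/0.728 + 2.48/0.000109 = 22781 d.
q = Δh / Σ(b_i/K_i) = 12.1 / 22781 = 0.0005311 m/day.
In each layer the seepage velocity is v_i = q/n_i, so the layer transit time is t_i = b_i·n_i / q:
  layer 1 (fractured sandstone): t_1 = 8.81 × 0.16 / 0.0005311 = 2654 d
  layer 2 (silty sand): t_2 = 9.27 × 0.23 / 0.0005311 = 4014 d
  layer 3 (clay): t_3 = 2.48 × 0.05 / 0.0005311 = 233.5 d
Total t = Σ t_i = 6902 days = 18.90 years.

18.9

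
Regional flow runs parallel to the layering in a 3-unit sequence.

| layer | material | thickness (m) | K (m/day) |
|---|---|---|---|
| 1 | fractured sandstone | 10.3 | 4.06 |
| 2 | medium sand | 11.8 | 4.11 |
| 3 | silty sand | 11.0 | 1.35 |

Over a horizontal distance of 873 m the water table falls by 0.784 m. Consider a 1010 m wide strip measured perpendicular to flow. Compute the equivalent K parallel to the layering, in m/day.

3.18

Flow is parallel to layering, so each bed carries its own Darcy discharge and the transmissivities add.
Σ(K_i·b_i) = 4.06×10.3 + 4.11×11.8 + 1.35×11.0 = 105.2 m²/day.
Total thickness b = 33.10 m, so K_eq = Σ(K_i·b_i)/b = 3.177 m/day.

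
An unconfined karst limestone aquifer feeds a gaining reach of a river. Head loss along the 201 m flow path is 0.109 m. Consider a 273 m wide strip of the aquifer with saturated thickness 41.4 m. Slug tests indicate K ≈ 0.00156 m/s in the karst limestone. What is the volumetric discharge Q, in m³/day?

826

Convert K: 0.00156 m/s × 86400 = 134.8 m/day.
Cross-sectional area A = 273 × 41.4 = 11302 m².
Hydraulic gradient i = Δh / L = 0.109 / 201 = 0.0005423.
Darcy's law: Q = K · A · i = 134.8 × 11302 × 0.0005423 = 826.1 m³/day.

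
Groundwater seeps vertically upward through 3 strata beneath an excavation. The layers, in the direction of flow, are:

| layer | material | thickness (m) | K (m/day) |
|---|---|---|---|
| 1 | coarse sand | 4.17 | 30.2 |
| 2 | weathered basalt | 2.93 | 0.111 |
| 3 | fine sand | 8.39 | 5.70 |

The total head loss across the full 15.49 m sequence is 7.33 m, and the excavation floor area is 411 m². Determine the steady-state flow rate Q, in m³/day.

108

Flow is perpendicular to layering, so the layers act in series and the equivalent K is the thickness-weighted harmonic mean.
Total thickness L = 4.17 + 2.93 + 8.39 = 15.49 m.
Σ(b_i/K_i) = 4.17/30.2 + 2.93/0.111 + 8.39/5.70 = 28.01 d.
K_eq = L / Σ(b_i/K_i) = 15.49 / 28.01 = 0.5531 m/day.
Q = K_eq · A · (Δh/L) = 0.5531 × 411 × (7.33/15.49) = 107.6 m³/day.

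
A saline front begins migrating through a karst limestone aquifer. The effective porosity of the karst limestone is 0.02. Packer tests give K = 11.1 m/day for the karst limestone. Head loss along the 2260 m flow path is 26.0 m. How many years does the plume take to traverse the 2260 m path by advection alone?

Hydraulic gradient i = Δh / L = 26.0 / 2260 = 0.01150.
Darcy flux q = K · i = 11.10 × 0.01150 = 0.1277 m/day.
Seepage velocity v = q / n_e = 0.1277 / 0.02 = 6.385 m/day.
Travel time t = L / v = 2260 / 6.385 = 354.0 days = 0.9691 years.

0.969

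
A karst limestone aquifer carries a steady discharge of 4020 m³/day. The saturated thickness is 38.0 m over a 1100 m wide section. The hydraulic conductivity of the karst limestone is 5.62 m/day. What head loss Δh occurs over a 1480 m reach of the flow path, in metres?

Cross-sectional area A = 1100 × 38.0 = 41800 m².
From Q = K·A·i, i = Q / (K·A) = 4020 / (5.620 × 41800) = 0.01711.
Head loss Δh = i · L = 0.01711 × 1480 = 25.33 m.

25.3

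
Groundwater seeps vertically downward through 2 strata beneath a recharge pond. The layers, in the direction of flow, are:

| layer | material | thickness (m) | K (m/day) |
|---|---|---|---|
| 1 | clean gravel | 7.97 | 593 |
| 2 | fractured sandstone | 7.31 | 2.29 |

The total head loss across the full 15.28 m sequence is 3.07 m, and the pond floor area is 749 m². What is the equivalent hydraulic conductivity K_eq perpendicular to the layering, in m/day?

Flow is perpendicular to layering, so the layers act in series and the equivalent K is the thickness-weighted harmonic mean.
Total thickness L = 7.97 + 7.31 = 15.28 m.
Σ(b_i/K_i) = 7.97/593 + 7.31/2.29 = 3.206 d.
K_eq = L / Σ(b_i/K_i) = 15.28 / 3.206 = 4.767 m/day.

4.77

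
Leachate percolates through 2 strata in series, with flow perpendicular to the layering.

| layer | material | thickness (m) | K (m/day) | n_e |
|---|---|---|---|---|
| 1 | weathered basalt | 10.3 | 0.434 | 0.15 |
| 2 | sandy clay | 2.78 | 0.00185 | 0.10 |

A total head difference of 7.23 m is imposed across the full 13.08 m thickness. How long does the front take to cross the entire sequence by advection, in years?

With flow normal to the layers, continuity requires the same specific discharge q through every layer.
Σ(b_i/K_i) = 10.3/0.434 + 2.78/0.00185 = 1526 d.
q = Δh / Σ(b_i/K_i) = 7.23 / 1526 = 0.004737 m/day.
In each layer the seepage velocity is v_i = q/n_i, so the layer transit time is t_i = b_i·n_i / q:
  layer 1 (weathered basalt): t_1 = 10.3 × 0.15 / 0.004737 = 326.2 d
  layer 2 (sandy clay): t_2 = 2.78 × 0.10 / 0.004737 = 58.69 d
Total t = Σ t_i = 384.9 days = 1.054 years.

1.05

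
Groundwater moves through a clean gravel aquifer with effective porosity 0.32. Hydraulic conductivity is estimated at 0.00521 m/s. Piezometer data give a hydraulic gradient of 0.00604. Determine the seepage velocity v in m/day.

8.50

Convert K: 0.00521 m/s × 86400 = 450.1 m/day.
Hydraulic gradient i = 0.00604.
Darcy flux q = K · i = 450.1 × 0.006040 = 2.719 m/day.
Seepage velocity v = q / n_e = 2.719 / 0.32 = 8.496 m/day.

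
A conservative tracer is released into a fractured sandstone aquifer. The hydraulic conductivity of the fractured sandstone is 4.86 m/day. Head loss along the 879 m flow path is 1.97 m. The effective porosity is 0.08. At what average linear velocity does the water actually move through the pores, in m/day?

0.136

Hydraulic gradient i = Δh / L = 1.97 / 879 = 0.002241.
Darcy flux q = K · i = 4.860 × 0.002241 = 0.01089 m/day.
Seepage velocity v = q / n_e = 0.01089 / 0.08 = 0.1362 m/day.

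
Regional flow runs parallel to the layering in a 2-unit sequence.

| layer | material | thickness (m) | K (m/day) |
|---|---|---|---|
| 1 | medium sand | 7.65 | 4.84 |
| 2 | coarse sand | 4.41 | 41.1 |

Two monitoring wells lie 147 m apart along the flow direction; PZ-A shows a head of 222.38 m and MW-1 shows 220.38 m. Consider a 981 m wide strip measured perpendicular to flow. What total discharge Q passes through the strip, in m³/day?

2910

Flow is parallel to layering, so each bed carries its own Darcy discharge and the transmissivities add.
Σ(K_i·b_i) = 4.84×7.65 + 41.1×4.41 = 218.3 m²/day.
Hydraulic gradient i = (222.38 − 220.38) / 147 = 2 / 147 = 0.01361.
Q = Σ(K_i·b_i) · W · i = 218.3 × 981 × 0.01361 = 2913 m³/day.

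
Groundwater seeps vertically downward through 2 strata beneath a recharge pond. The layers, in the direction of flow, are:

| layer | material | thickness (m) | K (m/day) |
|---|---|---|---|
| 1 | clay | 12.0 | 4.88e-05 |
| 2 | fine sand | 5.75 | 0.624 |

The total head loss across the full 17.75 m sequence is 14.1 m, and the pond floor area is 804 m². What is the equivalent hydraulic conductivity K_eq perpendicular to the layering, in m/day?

Flow is perpendicular to layering, so the layers act in series and the equivalent K is the thickness-weighted harmonic mean.
Total thickness L = 12.0 + 5.75 = 17.75 m.
Σ(b_i/K_i) = 12.0/4.88e-05 + 5.75/0.624 = 2.459e+05 d.
K_eq = L / Σ(b_i/K_i) = 17.75 / 2.459e+05 = 7.218e-05 m/day.

7.22e-05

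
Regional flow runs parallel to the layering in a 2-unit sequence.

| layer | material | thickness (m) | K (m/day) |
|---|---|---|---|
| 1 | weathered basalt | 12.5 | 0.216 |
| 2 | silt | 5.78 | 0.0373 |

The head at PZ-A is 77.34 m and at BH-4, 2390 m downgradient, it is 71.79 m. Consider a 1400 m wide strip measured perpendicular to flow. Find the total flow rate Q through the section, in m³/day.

Flow is parallel to layering, so each bed carries its own Darcy discharge and the transmissivities add.
Σ(K_i·b_i) = 0.216×12.5 + 0.0373×5.78 = 2.916 m²/day.
Hydraulic gradient i = (77.34 − 71.79) / 2390 = 5.55 / 2390 = 0.002322.
Q = Σ(K_i·b_i) · W · i = 2.916 × 1400 × 0.002322 = 9.479 m³/day.

9.48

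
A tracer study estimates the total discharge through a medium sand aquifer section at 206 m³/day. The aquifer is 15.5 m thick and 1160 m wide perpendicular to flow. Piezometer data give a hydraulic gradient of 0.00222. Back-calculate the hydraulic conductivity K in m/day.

5.16

Cross-sectional area A = 1160 × 15.5 = 17980 m².
Hydraulic gradient i = 0.00222.
From Q = K·A·i, K = Q / (A·i) = 206 / (17980 × 0.002220) = 5.161 m/day.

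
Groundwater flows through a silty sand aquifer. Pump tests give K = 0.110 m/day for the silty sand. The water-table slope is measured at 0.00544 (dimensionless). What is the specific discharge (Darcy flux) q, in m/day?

Hydraulic gradient i = 0.00544.
Specific discharge q = K · i = 0.1100 × 0.005440 = 0.0005984 m/day.

0.000598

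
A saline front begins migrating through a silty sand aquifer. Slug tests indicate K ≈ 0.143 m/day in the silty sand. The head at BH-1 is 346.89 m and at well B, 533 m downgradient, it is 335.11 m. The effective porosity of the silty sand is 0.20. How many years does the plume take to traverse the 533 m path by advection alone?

92.3

Hydraulic gradient i = (346.89 − 335.11) / 533 = 11.78 / 533 = 0.02210.
Darcy flux q = K · i = 0.1430 × 0.02210 = 0.003160 m/day.
Seepage velocity v = q / n_e = 0.003160 / 0.20 = 0.01580 m/day.
Travel time t = L / v = 533 / 0.01580 = 33729 days = 92.34 years.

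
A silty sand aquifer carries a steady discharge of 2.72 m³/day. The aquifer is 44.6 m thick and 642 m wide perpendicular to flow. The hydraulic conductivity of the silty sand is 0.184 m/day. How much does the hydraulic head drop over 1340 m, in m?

0.692

Cross-sectional area A = 642 × 44.6 = 28633 m².
From Q = K·A·i, i = Q / (K·A) = 2.72 / (0.1840 × 28633) = 0.0005163.
Head loss Δh = i · L = 0.0005163 × 1340 = 0.6918 m.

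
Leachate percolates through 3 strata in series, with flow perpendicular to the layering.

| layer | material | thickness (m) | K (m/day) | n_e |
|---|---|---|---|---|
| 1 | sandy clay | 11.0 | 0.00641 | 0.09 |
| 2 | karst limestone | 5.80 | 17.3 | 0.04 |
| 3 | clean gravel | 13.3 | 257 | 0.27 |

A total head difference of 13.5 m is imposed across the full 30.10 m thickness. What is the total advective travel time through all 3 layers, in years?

1.68

With flow normal to the layers, continuity requires the same specific discharge q through every layer.
Σ(b_i/K_i) = 11.0/0.00641 + 5.80/17.3 + 13.3/257 = 1716 d.
q = Δh / Σ(b_i/K_i) = 13.5 / 1716 = 0.007865 m/day.
In each layer the seepage velocity is v_i = q/n_i, so the layer transit time is t_i = b_i·n_i / q:
  layer 1 (sandy clay): t_1 = 11.0 × 0.09 / 0.007865 = 125.9 d
  layer 2 (karst limestone): t_2 = 5.80 × 0.04 / 0.007865 = 29.50 d
  layer 3 (clean gravel): t_3 = 13.3 × 0.27 / 0.007865 = 456.6 d
Total t = Σ t_i = 611.9 days = 1.675 years.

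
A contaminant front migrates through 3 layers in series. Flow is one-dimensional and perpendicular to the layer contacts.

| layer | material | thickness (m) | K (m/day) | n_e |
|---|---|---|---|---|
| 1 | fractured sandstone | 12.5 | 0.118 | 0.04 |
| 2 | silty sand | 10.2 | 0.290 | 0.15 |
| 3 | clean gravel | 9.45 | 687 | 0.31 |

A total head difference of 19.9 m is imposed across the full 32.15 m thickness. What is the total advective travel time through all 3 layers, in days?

With flow normal to the layers, continuity requires the same specific discharge q through every layer.
Σ(b_i/K_i) = 12.5/0.118 + 10.2/0.290 + 9.45/687 = 141.1 d.
q = Δh / Σ(b_i/K_i) = 19.9 / 141.1 = 0.1410 m/day.
In each layer the seepage velocity is v_i = q/n_i, so the layer transit time is t_i = b_i·n_i / q:
  layer 1 (fractured sandstone): t_1 = 12.5 × 0.04 / 0.1410 = 3.546 d
  layer 2 (silty sand): t_2 = 10.2 × 0.15 / 0.1410 = 10.85 d
  layer 3 (clean gravel): t_3 = 9.45 × 0.31 / 0.1410 = 20.77 d
Total t = Σ t_i = 35.17 days.

35.2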